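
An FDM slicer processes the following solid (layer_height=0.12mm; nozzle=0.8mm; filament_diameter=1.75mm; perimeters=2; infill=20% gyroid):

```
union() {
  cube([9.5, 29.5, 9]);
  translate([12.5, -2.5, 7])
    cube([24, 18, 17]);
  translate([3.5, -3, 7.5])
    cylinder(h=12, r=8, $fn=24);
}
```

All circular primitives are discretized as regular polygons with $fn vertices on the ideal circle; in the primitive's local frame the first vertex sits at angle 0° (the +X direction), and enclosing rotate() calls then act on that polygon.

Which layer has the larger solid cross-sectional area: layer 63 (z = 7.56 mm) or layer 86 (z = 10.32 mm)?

layer 63 (z = 7.56 mm)

Layer 63 (z = 7.56): the 9.5×29.5 cube contributes its full rectangle (area 280.25 mm²); the cube at (12.5, -2.5) is present — its section is the full 24×18 rectangle (area 432.00 mm²); the cylinder at (3.5, -3): section is a regular 24-gon, circumradius r=8 (area = (24/2)·8.000²·sin(360°/24) = 198.77 mm²); Taking the union: the regions partially overlap — summed areas 911.02 mm² minus the doubly-counted overlap 41.12 mm² gives 869.91 mm² — area = 869.91 mm². So its area = 869.91 mm². Layer 86 (z = 10.32): the cube is absent (z outside [0, 9]); the cube at (12.5, -2.5) is present — its section is the full 24×18 rectangle (area 432.00 mm²); the cylinder at (3.5, -3): section is a regular 24-gon, circumradius r=8 (area = (24/2)·8.000²·sin(360°/24) = 198.77 mm²); Combining (union): the 2 present regions are separate (no shared area or edge), so areas and boundary lengths simply add and each stays a separate island — area = 630.77 mm². So its area = 630.77 mm². Layer 63 is larger (869.91 vs 630.77 mm²).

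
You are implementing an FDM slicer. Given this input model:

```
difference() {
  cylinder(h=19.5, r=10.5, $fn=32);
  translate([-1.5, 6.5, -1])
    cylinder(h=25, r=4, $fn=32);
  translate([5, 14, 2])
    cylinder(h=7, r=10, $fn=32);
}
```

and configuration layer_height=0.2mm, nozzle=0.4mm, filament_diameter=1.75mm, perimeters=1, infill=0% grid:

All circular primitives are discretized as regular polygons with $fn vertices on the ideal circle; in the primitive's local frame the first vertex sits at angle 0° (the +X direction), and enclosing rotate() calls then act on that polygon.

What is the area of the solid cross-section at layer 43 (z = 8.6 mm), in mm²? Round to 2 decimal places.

263.75 mm²

At z = 8.6 mm: the cylinder: section is a regular 32-gon, circumradius r=10.5 (area = (32/2)·10.500²·sin(360°/32) = 344.14 mm²); the cylinder at (-1.5, 6.5): section is a regular 32-gon, circumradius r=4 (area = (32/2)·4.000²·sin(360°/32) = 49.94 mm²); the r=10 cylinder at (5, 14) contributes a regular 32-gon of circumradius 10 (area = (32/2)·10.000²·sin(360°/32) = 312.14 mm²); Taking the first minus the rest: starting from the r=10.5 cylinder (344.14 mm²), the r=4 cylinder at (-1.5, 6.5) partially overlaps it — only the 49.54 mm² overlap (of its 49.94 mm²) is removed, clipping the outline; the r=10 cylinder at (5, 14) partially overlaps it — only the 30.85 mm² overlap (of its 312.14 mm²) is removed, clipping the outline — area = 263.75 mm². Overall, the cross-section is a single solid region. Net area = 263.75 mm².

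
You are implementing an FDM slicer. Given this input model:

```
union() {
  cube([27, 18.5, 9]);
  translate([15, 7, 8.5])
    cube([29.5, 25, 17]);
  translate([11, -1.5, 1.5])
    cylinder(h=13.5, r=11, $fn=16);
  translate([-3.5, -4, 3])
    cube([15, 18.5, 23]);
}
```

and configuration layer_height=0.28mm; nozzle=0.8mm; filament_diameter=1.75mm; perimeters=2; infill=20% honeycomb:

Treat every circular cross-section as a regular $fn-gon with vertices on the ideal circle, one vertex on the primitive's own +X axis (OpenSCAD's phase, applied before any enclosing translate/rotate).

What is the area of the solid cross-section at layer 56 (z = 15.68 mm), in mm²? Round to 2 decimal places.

At z = 15.68 mm: the cube is not intersected at this z (z outside [0, 9]); the 29.5×25 cube at (15, 7) contributes its full rectangle (area 737.50 mm²); the cylinder at (11, -1.5) is absent (z outside [1.5, 15]); the cube at (-3.5, -4) (footprint 15×18.5) is included at this height (area 277.50 mm²); Taking the union: the 2 present regions are separate (no shared area or edge), so areas and boundary lengths simply add and each stays a separate island — area = 1015.00 mm². Overall, the cross-section has 2 separate islands. Net area = 1015.00 mm².

1015.00 mm²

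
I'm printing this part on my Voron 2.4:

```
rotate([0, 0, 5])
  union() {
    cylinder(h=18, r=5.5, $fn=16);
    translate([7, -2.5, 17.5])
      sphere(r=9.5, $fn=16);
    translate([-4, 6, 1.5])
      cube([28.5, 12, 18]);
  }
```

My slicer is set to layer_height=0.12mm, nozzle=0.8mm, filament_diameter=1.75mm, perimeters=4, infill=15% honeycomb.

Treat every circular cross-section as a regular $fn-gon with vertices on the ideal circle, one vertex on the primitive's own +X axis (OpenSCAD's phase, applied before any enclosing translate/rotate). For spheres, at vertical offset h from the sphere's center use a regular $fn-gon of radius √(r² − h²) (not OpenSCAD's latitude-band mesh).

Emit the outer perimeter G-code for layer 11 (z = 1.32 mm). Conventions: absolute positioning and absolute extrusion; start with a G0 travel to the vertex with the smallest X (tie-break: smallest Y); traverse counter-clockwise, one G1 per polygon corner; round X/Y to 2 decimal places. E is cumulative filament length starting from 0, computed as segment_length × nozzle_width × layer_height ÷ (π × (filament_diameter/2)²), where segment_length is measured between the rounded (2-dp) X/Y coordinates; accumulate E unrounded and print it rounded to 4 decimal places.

G0 X-5.48 Y-0.48 Z1.32
G1 X-4.88 Y-2.54 E0.0856
G1 X-3.54 Y-4.21 E0.1711
G1 X-1.65 Y-5.25 E0.2572
G1 X0.48 Y-5.48 E0.3427
G1 X2.54 Y-4.88 E0.4283
G1 X4.21 Y-3.54 E0.5138
G1 X5.25 Y-1.65 E0.5999
G1 X5.48 Y0.48 E0.6854
G1 X4.88 Y2.54 E0.7710
G1 X3.54 Y4.21 E0.8565
G1 X1.65 Y5.25 E0.9426
G1 X-0.48 Y5.48 E1.0281
G1 X-2.54 Y4.88 E1.1137
G1 X-4.21 Y3.54 E1.1992
G1 X-5.25 Y1.65 E1.2853
G1 X-5.48 Y-0.48 E1.3708

At z = 1.32 mm: the cylinder: section is a regular 16-gon, circumradius r=5.5; the sphere at (7, -2.5) is absent (|z−center|=16.180 > r=9.5); the cube at (-4, 6) is not intersected at this z (z outside [1.5, 19.5]); Taking the union: only the r=5.5 cylinder is present, so the union is just that shape — 1 connected region; (rotated 5° about Z; rotation is an isometry so areas/perimeters/island counts are preserved). The outline is a single polygon with 16 vertices. Extrusion per mm of travel: 0.8 × 0.12 / (π × 0.875²) = 0.039912. Accumulating E over each segment gives final E = 1.3708.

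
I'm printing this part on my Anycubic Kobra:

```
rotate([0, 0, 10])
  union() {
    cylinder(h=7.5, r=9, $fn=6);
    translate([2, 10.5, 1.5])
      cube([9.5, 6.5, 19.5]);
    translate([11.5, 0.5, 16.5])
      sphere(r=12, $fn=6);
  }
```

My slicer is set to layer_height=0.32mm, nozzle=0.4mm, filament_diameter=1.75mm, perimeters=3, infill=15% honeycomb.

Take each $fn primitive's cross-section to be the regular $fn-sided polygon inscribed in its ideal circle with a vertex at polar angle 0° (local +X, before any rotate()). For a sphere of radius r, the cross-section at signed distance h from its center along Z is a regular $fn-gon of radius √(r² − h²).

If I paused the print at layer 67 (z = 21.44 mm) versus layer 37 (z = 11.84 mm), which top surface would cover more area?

layer 37 (z = 11.84 mm)

Layer 67 (z = 21.44): the cylinder is not intersected at this z (z outside [0, 7.5]); the cube at (2, 10.5) is not intersected at this z (z outside [1.5, 21]); the r=12 sphere at (11.5, 0.5) contributes a regular 6-gon of circumradius √(12²−4.94²) = 10.936 (area = (6/2)·10.936²·sin(360°/6) = 310.72 mm²); Combining (union): only the r=12 sphere at (11.5, 0.5) is present, so the union is just that shape — area = 310.72 mm²; (rotated 10° about Z; rotation is an isometry so areas/perimeters/island counts are preserved). So its area = 310.72 mm². Layer 37 (z = 11.84): the cylinder is not intersected at this z (z outside [0, 7.5]); the cube at (2, 10.5) (footprint 9.5×6.5) is included at this height (area 61.75 mm²); the r=12 sphere at (11.5, 0.5) contributes a regular 6-gon of circumradius √(12²−4.66²) = 11.058 (area = (6/2)·11.058²·sin(360°/6) = 317.70 mm²); Combining (union): the 2 present regions are separate (no shared area or edge), so areas and boundary lengths simply add and each stays a separate island — area = 379.45 mm²; (rotated 10° about Z; rotation is an isometry so areas/perimeters/island counts are preserved). So its area = 379.45 mm². Layer 37 is larger (379.45 vs 310.72 mm²).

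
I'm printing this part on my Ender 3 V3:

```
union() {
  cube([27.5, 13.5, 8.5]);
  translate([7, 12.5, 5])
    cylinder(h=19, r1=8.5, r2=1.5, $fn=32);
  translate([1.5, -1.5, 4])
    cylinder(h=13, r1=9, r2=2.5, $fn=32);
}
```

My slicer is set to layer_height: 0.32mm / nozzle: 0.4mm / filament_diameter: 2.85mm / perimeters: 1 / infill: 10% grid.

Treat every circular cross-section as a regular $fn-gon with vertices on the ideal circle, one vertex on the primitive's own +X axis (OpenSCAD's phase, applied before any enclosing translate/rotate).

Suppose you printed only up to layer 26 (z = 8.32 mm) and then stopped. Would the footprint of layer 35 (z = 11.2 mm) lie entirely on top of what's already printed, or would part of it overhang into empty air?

entirely on top

Compare the two slices. At z = 8.32: the cube is present — its section is the full 27.5×13.5 rectangle (area 371.25 mm²); the cone at (7, 12.5) (r1=8.5→r2=1.5) has section circumradius 7.277 here — a regular 32-gon (area = (32/2)·7.277²·sin(360°/32) = 165.29 mm²); the cone at (1.5, -1.5) (r1=9→r2=2.5) has section circumradius 6.840 here — a regular 32-gon (area = (32/2)·6.840²·sin(360°/32) = 146.04 mm²); Merging all regions: the regions partially overlap — summed areas 682.58 mm² minus the doubly-counted overlap 130.81 mm² gives 551.77 mm² — area = 551.77 mm². At z = 11.2: the cube is not intersected at this z (z outside [0, 8.5]); the cone at (7, 12.5): at t=0.326 of its height the radius interpolates to r₁+(r₂−r₁)t = 6.216, giving a regular 32-gon of that circumradius (area = (32/2)·6.216²·sin(360°/32) = 120.60 mm²); the cone at (1.5, -1.5) contributes a regular 32-gon of circumradius 5.400 (interpolated between r1=9 and r2=2.5 at t=0.554) (area = (32/2)·5.400²·sin(360°/32) = 91.02 mm²); Taking the union: the 2 present regions are separate (no shared area or edge), so areas and boundary lengths simply add and each stays a separate island — area = 211.62 mm². Checking containment: the cross-section at z = 11.2 is a subset of the cross-section at z = 8.32.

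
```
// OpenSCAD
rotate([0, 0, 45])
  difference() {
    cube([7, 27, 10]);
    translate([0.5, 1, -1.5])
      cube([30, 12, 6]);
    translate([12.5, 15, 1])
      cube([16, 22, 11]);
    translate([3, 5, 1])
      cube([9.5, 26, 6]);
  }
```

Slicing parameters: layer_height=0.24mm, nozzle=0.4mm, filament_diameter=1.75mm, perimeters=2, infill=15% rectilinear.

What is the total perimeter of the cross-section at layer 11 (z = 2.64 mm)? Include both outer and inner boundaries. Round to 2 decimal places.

At z = 2.64 mm: the cube (footprint 7×27) is included at this height (perimeter 68.00 mm); the cube at (0.5, 1) (footprint 30×12) is included at this height (perimeter 84.00 mm); the cube at (12.5, 15) (footprint 16×22) is included at this height (perimeter 76.00 mm); the cube at (3, 5) (footprint 9.5×26) is included at this height (perimeter 71.00 mm); Subtracting the remaining from the first: starting from the 7×27 cube, the 30×12 cube at (0.5, 1) partially overlaps it — only the 78.00 mm² overlap (of its 360.00 mm²) is removed, clipping the outline; the 16×22 cube at (12.5, 15) misses the remaining region (no effect); the 9.5×26 cube at (3, 5) partially overlaps it — only the 56.00 mm² overlap (of its 247.00 mm²) is removed, clipping the outline — boundary = 73.00 mm; (rotated 45° about Z; rotation is an isometry so areas/perimeters/island counts are preserved). Overall, the cross-section is a single solid region. Total boundary length (outer) = 73.00 mm.

73.00 mm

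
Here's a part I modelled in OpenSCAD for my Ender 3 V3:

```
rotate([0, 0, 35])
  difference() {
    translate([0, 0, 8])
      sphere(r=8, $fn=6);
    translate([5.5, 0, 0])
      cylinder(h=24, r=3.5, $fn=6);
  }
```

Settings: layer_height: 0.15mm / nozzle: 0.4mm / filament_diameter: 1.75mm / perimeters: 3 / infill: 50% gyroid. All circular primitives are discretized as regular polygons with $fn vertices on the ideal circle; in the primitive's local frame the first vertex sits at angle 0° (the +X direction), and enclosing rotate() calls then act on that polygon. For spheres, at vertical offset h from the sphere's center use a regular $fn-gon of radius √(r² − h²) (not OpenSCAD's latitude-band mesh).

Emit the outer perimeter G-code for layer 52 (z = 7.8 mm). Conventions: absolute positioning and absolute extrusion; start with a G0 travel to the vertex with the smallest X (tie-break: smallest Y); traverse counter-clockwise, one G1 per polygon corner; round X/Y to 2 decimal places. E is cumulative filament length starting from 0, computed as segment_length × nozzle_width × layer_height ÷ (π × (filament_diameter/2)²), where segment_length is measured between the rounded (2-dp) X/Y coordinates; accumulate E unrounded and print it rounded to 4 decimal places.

At z = 7.8 mm: the r=8 sphere slices to a regular 6-gon of circumradius 7.997 (√(r²−h²) with h=0.2 from center); the cylinder at (5.5, 0): section is a regular 6-gon, circumradius r=3.5; Subtracting the remaining from the first: starting from the r=8 sphere, the r=3.5 cylinder at (5.5, 0) partially overlaps it — only the 25.75 mm² overlap (of its 31.83 mm²) is removed, clipping the outline — 1 connected region; (whole slice rotated 35° about Z — lengths, areas and connectivity unchanged). The outline is a single polygon with 10 vertices. Extrusion per mm of travel: 0.4 × 0.15 / (π × 0.875²) = 0.024945. Accumulating E over each segment gives final E = 1.3219.

G0 X-7.25 Y3.38 Z7.80
G1 X-6.55 Y-4.59 E0.1996
G1 X0.70 Y-7.97 E0.3991
G1 X7.25 Y-3.38 E0.5986
G1 X6.86 Y1.10 E0.7108
G1 X4.81 Y-0.33 E0.7732
G1 X1.64 Y1.15 E0.8604
G1 X1.33 Y4.63 E0.9476
G1 X3.38 Y6.07 E1.0101
G1 X-0.70 Y7.97 E1.1223
G1 X-7.25 Y3.38 E1.3219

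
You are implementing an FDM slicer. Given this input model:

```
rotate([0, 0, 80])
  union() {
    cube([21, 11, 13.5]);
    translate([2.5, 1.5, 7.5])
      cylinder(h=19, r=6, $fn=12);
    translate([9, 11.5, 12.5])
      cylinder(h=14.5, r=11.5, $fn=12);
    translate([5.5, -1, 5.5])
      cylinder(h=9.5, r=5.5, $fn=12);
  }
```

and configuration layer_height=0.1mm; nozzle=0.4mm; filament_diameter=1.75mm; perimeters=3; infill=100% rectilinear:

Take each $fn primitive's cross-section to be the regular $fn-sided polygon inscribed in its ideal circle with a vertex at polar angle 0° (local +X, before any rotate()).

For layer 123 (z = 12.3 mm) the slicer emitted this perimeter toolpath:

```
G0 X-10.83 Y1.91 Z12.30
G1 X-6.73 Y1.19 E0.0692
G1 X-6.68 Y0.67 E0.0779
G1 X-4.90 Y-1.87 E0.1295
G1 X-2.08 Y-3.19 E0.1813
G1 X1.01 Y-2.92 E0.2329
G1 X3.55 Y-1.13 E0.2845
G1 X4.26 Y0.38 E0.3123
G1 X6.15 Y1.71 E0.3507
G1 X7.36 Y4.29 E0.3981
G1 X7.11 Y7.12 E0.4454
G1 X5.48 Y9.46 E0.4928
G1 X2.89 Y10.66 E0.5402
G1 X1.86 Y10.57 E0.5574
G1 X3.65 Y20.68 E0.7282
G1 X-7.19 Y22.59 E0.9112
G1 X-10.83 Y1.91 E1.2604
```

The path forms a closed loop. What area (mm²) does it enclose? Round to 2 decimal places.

Apply the shoelace formula to the sequence of (X, Y) vertices; enclosed area = 314.12 mm².

314.12 mm²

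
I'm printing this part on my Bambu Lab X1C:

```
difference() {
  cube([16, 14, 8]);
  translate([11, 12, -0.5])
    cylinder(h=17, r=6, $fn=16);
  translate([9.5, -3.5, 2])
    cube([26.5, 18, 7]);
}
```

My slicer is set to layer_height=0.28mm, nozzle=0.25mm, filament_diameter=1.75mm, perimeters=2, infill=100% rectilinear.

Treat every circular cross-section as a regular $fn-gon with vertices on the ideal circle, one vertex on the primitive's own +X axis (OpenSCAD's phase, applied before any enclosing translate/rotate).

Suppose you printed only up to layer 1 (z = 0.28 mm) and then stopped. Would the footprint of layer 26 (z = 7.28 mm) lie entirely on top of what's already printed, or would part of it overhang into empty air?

entirely on top

Compare the two slices. At z = 0.28: the cube is present — its section is the full 16×14 rectangle (area 224.00 mm²); the cylinder at (11, 12): section is a regular 16-gon, circumradius r=6 (area = (16/2)·6.000²·sin(360°/16) = 110.21 mm²); the cube at (9.5, -3.5) is absent (z outside [2, 9]); Subtracting the remaining from the first: starting from the 16×14 cube (224.00 mm²), the r=6 cylinder at (11, 12) partially overlaps it — only the 74.72 mm² overlap (of its 110.21 mm²) is removed, clipping the outline — area = 149.28 mm². At z = 7.28: the cube (footprint 16×14) is included at this height (area 224.00 mm²); the r=6 cylinder at (11, 12) gives a regular 16-gon of circumradius 6 (constant along its height) (area = (16/2)·6.000²·sin(360°/16) = 110.21 mm²); the cube at (9.5, -3.5) (footprint 26.5×18) is included at this height (area 477.00 mm²); Taking the first minus the rest: starting from the 16×14 cube (224.00 mm²), the r=6 cylinder at (11, 12) partially overlaps it — only the 74.72 mm² overlap (of its 110.21 mm²) is removed, clipping the outline; the 26.5×18 cube at (9.5, -3.5) partially overlaps it — only the 43.66 mm² overlap (of its 477.00 mm²) is removed, clipping the outline — area = 105.62 mm². Checking containment: the cross-section at z = 7.28 is a subset of the cross-section at z = 0.28.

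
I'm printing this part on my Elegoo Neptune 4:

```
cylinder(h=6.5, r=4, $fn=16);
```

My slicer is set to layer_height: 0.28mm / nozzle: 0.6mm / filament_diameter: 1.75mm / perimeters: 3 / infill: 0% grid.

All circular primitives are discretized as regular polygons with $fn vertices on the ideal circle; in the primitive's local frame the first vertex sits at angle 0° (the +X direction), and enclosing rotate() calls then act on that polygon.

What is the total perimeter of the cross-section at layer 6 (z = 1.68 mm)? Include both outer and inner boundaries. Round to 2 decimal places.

At z = 1.68 mm: the cylinder: section is a regular 16-gon, circumradius r=4 (perimeter = 2·16·4.000·sin(180°/16) = 24.97 mm). Overall, the cross-section is a single solid region. Total boundary length (outer) = 24.97 mm.

24.97 mm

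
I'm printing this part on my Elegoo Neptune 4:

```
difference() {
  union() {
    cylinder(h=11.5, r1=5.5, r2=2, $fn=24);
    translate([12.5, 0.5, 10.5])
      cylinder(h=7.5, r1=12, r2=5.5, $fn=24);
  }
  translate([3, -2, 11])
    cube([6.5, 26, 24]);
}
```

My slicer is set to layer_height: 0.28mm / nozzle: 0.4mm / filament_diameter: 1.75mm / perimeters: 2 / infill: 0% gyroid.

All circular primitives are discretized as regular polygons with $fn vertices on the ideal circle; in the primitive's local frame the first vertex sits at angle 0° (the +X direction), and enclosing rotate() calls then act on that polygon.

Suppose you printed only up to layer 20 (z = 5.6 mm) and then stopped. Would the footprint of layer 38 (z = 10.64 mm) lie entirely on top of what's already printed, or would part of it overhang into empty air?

Compare the two slices. At z = 5.6: the cone contributes a regular 24-gon of circumradius 3.796 (interpolated between r1=5.5 and r2=2 at t=0.487) (area = (24/2)·3.796²·sin(360°/24) = 44.75 mm²); the cone at (12.5, 0.5) is not intersected at this z (z outside [10.5, 18]); Combining (union): only the cone is present, so the union is just that shape — area = 44.75 mm²; the cube at (3, -2) does not reach this height (z outside [11, 35]); Taking the first minus the rest: none of the subtracted shapes is present at this height, so the result so far is unchanged — area = 44.75 mm². At z = 10.64: the cone: at t=0.925 of its height the radius interpolates to r₁+(r₂−r₁)t = 2.262, giving a regular 24-gon of that circumradius (area = (24/2)·2.262²·sin(360°/24) = 15.89 mm²); the cone at (12.5, 0.5) (r1=12→r2=5.5) has section circumradius 11.879 here — a regular 24-gon (area = (24/2)·11.879²·sin(360°/24) = 438.24 mm²); Combining (union): the regions partially overlap — summed areas 454.13 mm² minus the doubly-counted overlap 4.57 mm² gives 449.56 mm² — area = 449.56 mm²; the cube at (3, -2) is absent (z outside [11, 35]); Subtracting the remaining from the first: none of the subtracted shapes is present at this height, so that combined region is unchanged — area = 449.56 mm². Checking containment: at z = 10.64 the cross-section extends beyond the z = 5.6 cross-section by about 422.48 mm².

part overhangs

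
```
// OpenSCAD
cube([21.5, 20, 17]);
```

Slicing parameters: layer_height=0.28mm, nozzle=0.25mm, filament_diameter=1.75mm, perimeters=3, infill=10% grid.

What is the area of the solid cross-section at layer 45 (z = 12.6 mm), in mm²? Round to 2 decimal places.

430.00 mm²

At z = 12.6 mm: the 21.5×20 cube contributes its full rectangle (area 430.00 mm²). Overall, the cross-section is a single solid region. Net area = 430.00 mm².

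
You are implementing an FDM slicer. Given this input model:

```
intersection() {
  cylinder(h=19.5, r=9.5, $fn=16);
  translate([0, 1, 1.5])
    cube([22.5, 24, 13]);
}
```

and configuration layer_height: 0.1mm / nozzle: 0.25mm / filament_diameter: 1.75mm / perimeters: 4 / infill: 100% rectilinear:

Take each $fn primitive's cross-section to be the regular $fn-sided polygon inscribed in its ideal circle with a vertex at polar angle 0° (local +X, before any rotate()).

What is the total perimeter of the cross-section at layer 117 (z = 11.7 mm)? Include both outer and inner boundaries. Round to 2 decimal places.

At z = 11.7 mm: the r=9.5 cylinder contributes a regular 16-gon of circumradius 9.5 (perimeter = 2·16·9.500·sin(180°/16) = 59.31 mm); the cube at (0, 1) (footprint 22.5×24) is included at this height (perimeter 93.00 mm); Taking the intersection: the 22.5×24 cube at (0, 1) partially overlaps the r=9.5 cylinder; clipping to the common part keeps 59.67 mm² — boundary = 31.61 mm. Overall, the cross-section is a single solid region. Total boundary length (outer) = 31.61 mm.

31.61 mm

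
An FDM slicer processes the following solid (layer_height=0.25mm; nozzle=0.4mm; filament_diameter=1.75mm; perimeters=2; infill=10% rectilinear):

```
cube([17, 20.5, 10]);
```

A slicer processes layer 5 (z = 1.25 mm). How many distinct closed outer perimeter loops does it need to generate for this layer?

1

At z = 1.25 mm: the 17×20.5 cube contributes its full rectangle. The result has 1 disconnected region.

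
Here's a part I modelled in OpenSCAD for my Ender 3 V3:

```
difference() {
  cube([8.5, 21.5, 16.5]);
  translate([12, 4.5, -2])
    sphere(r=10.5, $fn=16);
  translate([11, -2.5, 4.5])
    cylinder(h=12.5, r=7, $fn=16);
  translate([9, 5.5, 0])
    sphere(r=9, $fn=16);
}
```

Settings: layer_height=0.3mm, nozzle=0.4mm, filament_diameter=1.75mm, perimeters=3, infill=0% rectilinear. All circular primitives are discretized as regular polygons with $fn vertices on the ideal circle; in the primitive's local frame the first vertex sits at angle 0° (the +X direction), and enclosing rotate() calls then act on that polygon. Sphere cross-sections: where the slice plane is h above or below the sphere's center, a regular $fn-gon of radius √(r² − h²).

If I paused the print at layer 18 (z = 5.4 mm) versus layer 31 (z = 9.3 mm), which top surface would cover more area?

Layer 18 (z = 5.4): the cube is present — its section is the full 8.5×21.5 rectangle (area 182.75 mm²); the r=10.5 sphere at (12, 4.5) slices to a regular 16-gon of circumradius 7.449 (√(r²−h²) with h=7.4 from center) (area = (16/2)·7.449²·sin(360°/16) = 169.88 mm²); the r=7 cylinder at (11, -2.5) contributes a regular 16-gon of circumradius 7 (area = (16/2)·7.000²·sin(360°/16) = 150.01 mm²); the sphere at (9, 5.5): section is a regular 16-gon, circumradius = √(r²−h²) = √(9²−5.4²) = 7.200 (area = (16/2)·7.200²·sin(360°/16) = 158.71 mm²); After the difference (first − rest): starting from the 8.5×21.5 cube (182.75 mm²), the r=10.5 sphere at (12, 4.5) partially overlaps it — only the 32.83 mm² overlap (of its 169.88 mm²) is removed, clipping the outline; the r=7 cylinder at (11, -2.5) partially overlaps it — only the 1.21 mm² overlap (of its 150.01 mm²) is removed, clipping the outline; the r=9 sphere at (9, 5.5) partially overlaps it — only the 34.06 mm² overlap (of its 158.71 mm²) is removed, clipping the outline — area = 114.64 mm². So its area = 114.64 mm². Layer 31 (z = 9.3): the cube is present — its section is the full 8.5×21.5 rectangle (area 182.75 mm²); the sphere at (12, 4.5) does not reach this height (|z−center|=11.300 > r=10.5); the r=7 cylinder at (11, -2.5) gives a regular 16-gon of circumradius 7 (constant along its height) (area = (16/2)·7.000²·sin(360°/16) = 150.01 mm²); the sphere at (9, 5.5) is absent (|z−center|=9.300 > r=9); Taking the first minus the rest: starting from the 8.5×21.5 cube (182.75 mm²), the r=7 cylinder at (11, -2.5) partially overlaps it — only the 10.00 mm² overlap (of its 150.01 mm²) is removed, clipping the outline — area = 172.75 mm². So its area = 172.75 mm². Layer 31 is larger (172.75 vs 114.64 mm²).

layer 31 (z = 9.3 mm)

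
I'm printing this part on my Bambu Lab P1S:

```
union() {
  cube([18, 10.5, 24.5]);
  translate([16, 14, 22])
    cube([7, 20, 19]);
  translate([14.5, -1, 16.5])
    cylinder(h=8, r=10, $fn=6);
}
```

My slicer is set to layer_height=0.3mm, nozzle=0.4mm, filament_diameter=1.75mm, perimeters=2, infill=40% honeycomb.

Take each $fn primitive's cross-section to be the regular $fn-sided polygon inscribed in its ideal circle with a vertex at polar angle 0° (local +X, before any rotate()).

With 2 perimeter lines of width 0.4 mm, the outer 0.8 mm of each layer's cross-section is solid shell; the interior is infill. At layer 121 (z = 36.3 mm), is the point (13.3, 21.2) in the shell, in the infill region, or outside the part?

At z = 36.3 mm: the cube is not intersected at this z (z outside [0, 24.5]); the 7×20 cube at (16, 14) contributes its full rectangle; the cylinder at (14.5, -1) is not intersected at this z (z outside [16.5, 24.5]); Merging all regions: only the 7×20 cube at (16, 14) is present, so the union is just that shape — 1 connected region. Overall, the cross-section is a single solid region. The nearest boundary edge runs (16.00, 34.00)→(16.00, 14.00); distance from the point to it = 2.70 mm. The point is not inside any of the regions above, so it lies outside the cross-section (2.70 mm from the nearest boundary).

outside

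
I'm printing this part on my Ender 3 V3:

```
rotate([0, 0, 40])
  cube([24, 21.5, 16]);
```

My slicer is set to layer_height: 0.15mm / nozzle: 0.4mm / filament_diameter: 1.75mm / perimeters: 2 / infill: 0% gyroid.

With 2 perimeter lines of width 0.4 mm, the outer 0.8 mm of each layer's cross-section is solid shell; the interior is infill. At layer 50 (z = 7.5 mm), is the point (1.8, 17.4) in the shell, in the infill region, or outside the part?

At z = 7.5 mm: the cube (footprint 24×21.5) is included at this height; (rotated 40° about Z; rotation is an isometry so areas/perimeters/island counts are preserved). Overall, the cross-section is a single solid region. Undo the 40° rotation: the query point maps to (12.563, 12.172) in the un-rotated model frame. The nearest boundary edge runs (24.00, 21.50)→(0.00, 21.50); distance from the point to it = 9.33 mm. The point is inside the cross-section and 9.33 mm from the nearest boundary — more than the 0.8 mm shell width (2 × 0.4), so it's in the infill interior.

infill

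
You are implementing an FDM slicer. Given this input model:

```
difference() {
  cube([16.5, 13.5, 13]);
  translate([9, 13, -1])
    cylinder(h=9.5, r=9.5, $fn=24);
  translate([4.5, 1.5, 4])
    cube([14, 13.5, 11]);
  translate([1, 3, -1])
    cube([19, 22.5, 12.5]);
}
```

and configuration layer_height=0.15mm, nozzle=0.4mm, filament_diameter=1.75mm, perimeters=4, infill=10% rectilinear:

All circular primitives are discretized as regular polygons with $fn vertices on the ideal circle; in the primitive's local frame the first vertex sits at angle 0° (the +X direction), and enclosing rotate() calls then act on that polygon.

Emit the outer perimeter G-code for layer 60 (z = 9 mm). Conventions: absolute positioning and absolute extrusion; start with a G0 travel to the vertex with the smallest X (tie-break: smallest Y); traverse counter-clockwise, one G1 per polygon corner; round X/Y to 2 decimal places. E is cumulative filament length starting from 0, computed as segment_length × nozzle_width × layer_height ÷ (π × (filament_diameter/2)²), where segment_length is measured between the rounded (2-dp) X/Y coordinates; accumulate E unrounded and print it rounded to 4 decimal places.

G0 X0.00 Y0.00 Z9.00
G1 X16.50 Y0.00 E0.4116
G1 X16.50 Y1.50 E0.4490
G1 X4.50 Y1.50 E0.7484
G1 X4.50 Y3.00 E0.7858
G1 X1.00 Y3.00 E0.8731
G1 X1.00 Y13.50 E1.1350
G1 X0.00 Y13.50 E1.1599
G1 X0.00 Y0.00 E1.4967

At z = 9 mm: the cube (footprint 16.5×13.5) is included at this height; the cylinder at (9, 13) is absent (z outside [-1, 8.5]); the cube at (4.5, 1.5) is present — its section is the full 14×13.5 rectangle; the cube at (1, 3) is present — its section is the full 19×22.5 rectangle; Taking the first minus the rest: starting from the 16.5×13.5 cube, the 14×13.5 cube at (4.5, 1.5) partially overlaps it — only the 144.00 mm² overlap (of its 189.00 mm²) is removed, clipping the outline; the 19×22.5 cube at (1, 3) partially overlaps it — only the 36.75 mm² overlap (of its 427.50 mm²) is removed, clipping the outline — 1 connected region. The outline is a single polygon with 8 vertices. Extrusion per mm of travel: 0.4 × 0.15 / (π × 0.875²) = 0.024945. Accumulating E over each segment gives final E = 1.4967.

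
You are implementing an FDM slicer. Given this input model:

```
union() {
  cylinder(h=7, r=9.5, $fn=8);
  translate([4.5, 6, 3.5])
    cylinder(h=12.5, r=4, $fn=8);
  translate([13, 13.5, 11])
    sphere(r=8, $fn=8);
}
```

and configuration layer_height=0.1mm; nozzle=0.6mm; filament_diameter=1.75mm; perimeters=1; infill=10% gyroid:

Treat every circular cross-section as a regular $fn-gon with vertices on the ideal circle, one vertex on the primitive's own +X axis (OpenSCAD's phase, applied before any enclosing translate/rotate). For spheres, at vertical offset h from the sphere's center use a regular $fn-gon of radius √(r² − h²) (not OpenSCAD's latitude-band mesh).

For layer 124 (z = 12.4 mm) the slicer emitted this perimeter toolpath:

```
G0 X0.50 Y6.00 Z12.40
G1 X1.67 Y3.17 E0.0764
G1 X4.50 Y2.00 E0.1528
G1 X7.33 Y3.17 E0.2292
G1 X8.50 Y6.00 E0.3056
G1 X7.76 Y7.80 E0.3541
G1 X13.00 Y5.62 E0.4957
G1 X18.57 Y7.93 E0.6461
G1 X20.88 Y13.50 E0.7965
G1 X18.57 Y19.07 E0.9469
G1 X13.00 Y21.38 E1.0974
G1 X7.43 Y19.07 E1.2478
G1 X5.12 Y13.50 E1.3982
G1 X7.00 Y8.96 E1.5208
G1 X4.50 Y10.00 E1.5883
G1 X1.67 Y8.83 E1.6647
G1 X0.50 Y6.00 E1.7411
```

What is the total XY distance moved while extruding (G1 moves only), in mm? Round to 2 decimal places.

Sum the Euclidean lengths of each G1 segment: total = 69.80 mm.

69.80 mm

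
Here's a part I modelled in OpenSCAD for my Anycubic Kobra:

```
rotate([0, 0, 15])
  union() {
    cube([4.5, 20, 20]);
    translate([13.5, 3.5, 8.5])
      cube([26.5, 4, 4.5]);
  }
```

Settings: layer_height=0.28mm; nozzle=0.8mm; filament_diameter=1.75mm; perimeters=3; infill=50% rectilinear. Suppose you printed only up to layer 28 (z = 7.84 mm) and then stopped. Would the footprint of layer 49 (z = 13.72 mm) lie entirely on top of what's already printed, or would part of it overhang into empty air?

entirely on top

Compare the two slices. At z = 7.84: the cube is present — its section is the full 4.5×20 rectangle (area 90.00 mm²); the cube at (13.5, 3.5) is absent (z outside [8.5, 13]); Merging all regions: only the 4.5×20 cube is present, so the union is just that shape — area = 90.00 mm²; (rotated 15° about Z; rotation is an isometry so areas/perimeters/island counts are preserved). At z = 13.72: the 4.5×20 cube contributes its full rectangle (area 90.00 mm²); the cube at (13.5, 3.5) does not reach this height (z outside [8.5, 13]); Merging all regions: only the 4.5×20 cube is present, so the union is just that shape — area = 90.00 mm²; (whole slice rotated 15° about Z — lengths, areas and connectivity unchanged). Checking containment: the cross-section at z = 13.72 is a subset of the cross-section at z = 7.84.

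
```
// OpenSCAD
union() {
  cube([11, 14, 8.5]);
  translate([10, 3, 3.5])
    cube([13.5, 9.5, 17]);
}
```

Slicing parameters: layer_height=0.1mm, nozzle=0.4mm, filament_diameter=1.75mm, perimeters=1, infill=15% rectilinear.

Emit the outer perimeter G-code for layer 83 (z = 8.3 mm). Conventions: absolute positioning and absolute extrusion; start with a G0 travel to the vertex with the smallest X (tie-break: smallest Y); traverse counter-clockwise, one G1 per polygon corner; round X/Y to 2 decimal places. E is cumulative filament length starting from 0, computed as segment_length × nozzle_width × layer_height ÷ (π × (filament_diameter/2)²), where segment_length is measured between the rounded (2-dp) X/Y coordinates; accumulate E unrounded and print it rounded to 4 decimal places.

At z = 8.3 mm: the 11×14 cube contributes its full rectangle; the 13.5×9.5 cube at (10, 3) contributes its full rectangle; Taking the union: the regions partially overlap (shared area 9.50 mm²), so overlapping operands fuse into one piece — 1 connected region. The outline is a single polygon with 8 vertices. Extrusion per mm of travel: 0.4 × 0.1 / (π × 0.875²) = 0.016630. Accumulating E over each segment gives final E = 1.2473.

G0 X0.00 Y0.00 Z8.30
G1 X11.00 Y0.00 E0.1829
G1 X11.00 Y3.00 E0.2328
G1 X23.50 Y3.00 E0.4407
G1 X23.50 Y12.50 E0.5987
G1 X11.00 Y12.50 E0.8066
G1 X11.00 Y14.00 E0.8315
G1 X0.00 Y14.00 E1.0144
G1 X0.00 Y0.00 E1.2473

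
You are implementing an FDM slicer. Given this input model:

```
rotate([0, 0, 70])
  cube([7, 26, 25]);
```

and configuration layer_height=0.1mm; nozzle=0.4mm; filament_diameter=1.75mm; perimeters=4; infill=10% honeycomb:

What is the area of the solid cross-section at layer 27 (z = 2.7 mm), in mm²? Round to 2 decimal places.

At z = 2.7 mm: the 7×26 cube contributes its full rectangle (area 182.00 mm²); (whole slice rotated 70° about Z — lengths, areas and connectivity unchanged). Overall, the cross-section is a single solid region. Net area = 182.00 mm².

182.00 mm²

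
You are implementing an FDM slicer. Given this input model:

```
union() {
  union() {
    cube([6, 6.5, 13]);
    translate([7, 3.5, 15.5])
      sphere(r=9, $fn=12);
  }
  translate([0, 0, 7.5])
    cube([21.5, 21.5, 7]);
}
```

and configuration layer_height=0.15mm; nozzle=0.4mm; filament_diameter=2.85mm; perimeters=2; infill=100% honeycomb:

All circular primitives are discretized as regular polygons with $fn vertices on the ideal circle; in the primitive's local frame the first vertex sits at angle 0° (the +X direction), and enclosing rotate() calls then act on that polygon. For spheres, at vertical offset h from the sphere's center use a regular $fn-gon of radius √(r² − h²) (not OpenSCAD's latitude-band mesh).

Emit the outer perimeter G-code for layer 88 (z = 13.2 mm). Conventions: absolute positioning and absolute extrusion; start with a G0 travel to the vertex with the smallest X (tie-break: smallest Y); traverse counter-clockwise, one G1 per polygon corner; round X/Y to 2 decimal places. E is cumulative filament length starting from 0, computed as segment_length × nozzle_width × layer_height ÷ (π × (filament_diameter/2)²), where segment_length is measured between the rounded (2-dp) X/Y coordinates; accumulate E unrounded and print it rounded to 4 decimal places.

At z = 13.2 mm: the cube is not intersected at this z (z outside [0, 13]); the sphere at (7, 3.5): section is a regular 12-gon, circumradius = √(r²−h²) = √(9²−2.3²) = 8.701; Merging all regions: only the r=9 sphere at (7, 3.5) is present, so the union is just that shape — 1 connected region; the cube is present — its section is the full 21.5×21.5 rectangle; Taking the union: the regions partially overlap (shared area 161.87 mm²), so overlapping operands fuse into one piece — 1 connected region. The outline is a single polygon with 12 vertices. Extrusion per mm of travel: 0.4 × 0.15 / (π × 1.425²) = 0.009405. Accumulating E over each segment gives final E = 0.8608.

G0 X-1.70 Y3.50 Z13.20
G1 X-0.54 Y-0.85 E0.0423
G1 X2.65 Y-4.04 E0.0848
G1 X7.00 Y-5.20 E0.1271
G1 X11.35 Y-4.04 E0.1695
G1 X14.54 Y-0.85 E0.2119
G1 X14.76 Y0.00 E0.2201
G1 X21.50 Y0.00 E0.2835
G1 X21.50 Y21.50 E0.4858
G1 X0.00 Y21.50 E0.6880
G1 X0.00 Y8.39 E0.8113
G1 X-0.54 Y7.85 E0.8185
G1 X-1.70 Y3.50 E0.8608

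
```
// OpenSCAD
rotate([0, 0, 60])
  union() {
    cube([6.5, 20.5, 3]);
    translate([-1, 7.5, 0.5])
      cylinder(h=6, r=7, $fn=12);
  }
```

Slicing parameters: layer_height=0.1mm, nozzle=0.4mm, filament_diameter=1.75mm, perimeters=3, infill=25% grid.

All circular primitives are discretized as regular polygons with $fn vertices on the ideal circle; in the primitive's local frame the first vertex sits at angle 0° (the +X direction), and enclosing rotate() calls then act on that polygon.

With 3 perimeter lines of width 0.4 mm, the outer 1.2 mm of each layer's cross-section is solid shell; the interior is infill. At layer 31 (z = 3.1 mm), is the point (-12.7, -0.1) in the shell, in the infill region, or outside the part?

At z = 3.1 mm: the cube is absent (z outside [0, 3]); the cylinder at (-1, 7.5): section is a regular 12-gon, circumradius r=7; Combining (union): only the r=7 cylinder at (-1, 7.5) is present, so the union is just that shape — 1 connected region; (rotated 60° about Z; rotation is an isometry so areas/perimeters/island counts are preserved). Overall, the cross-section is a single solid region. Undo the 60° rotation: the query point maps to (-6.437, 10.949) in the un-rotated model frame. The nearest boundary edge runs (-4.50, 13.56)→(-7.06, 11.00); distance from the point to it = 0.48 mm. The point is inside the cross-section, 0.48 mm from the nearest boundary — within the 1.2 mm shell band (3 × 0.4).

shell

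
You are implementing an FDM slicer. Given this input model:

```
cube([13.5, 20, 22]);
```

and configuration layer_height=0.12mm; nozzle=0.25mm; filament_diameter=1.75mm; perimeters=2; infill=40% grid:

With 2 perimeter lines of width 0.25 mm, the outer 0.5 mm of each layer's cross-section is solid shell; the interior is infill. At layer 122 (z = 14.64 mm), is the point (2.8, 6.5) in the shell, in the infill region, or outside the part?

infill

At z = 14.64 mm: the cube (footprint 13.5×20) is included at this height. Overall, the cross-section is a single solid region. The nearest boundary edge runs (0.00, 20.00)→(0.00, 0.00); distance from the point to it = 2.80 mm. The point is inside the cross-section and 2.80 mm from the nearest boundary — more than the 0.5 mm shell width (2 × 0.25), so it's in the infill interior.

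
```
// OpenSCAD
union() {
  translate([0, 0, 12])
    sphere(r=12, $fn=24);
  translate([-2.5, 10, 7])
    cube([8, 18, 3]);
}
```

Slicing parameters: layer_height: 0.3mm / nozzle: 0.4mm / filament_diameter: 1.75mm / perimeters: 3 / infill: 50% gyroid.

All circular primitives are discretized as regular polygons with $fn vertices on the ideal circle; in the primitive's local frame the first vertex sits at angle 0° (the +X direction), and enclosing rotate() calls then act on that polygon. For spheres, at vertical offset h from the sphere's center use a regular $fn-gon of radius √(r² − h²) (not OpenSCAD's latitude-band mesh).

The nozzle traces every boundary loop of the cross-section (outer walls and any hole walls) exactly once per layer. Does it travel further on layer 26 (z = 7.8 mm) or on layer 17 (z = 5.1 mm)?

layer 26 (z = 7.8 mm)

Layer 26 (z = 7.8): the sphere: section is a regular 24-gon, circumradius = √(r²−h²) = √(12²−4.2²) = 11.241 (perimeter = 2·24·11.241·sin(180°/24) = 70.43 mm); the 8×18 cube at (-2.5, 10) contributes its full rectangle (perimeter 52.00 mm); Merging all regions: the regions partially overlap (shared area 6.63 mm²), so the edge portions inside another operand are dropped and the merged outline is re-measured after clipping — boundary = 106.34 mm. So its perimeter = 106.34 mm. Layer 17 (z = 5.1): the r=12 sphere contributes a regular 24-gon of circumradius √(12²−6.9²) = 9.818 (perimeter = 2·24·9.818·sin(180°/24) = 61.51 mm); the cube at (-2.5, 10) is not intersected at this z (z outside [7, 10]); Taking the union: only the r=12 sphere is present, so the union is just that shape — boundary = 61.51 mm. So its perimeter = 61.51 mm. Layer 26 is larger (106.34 vs 61.51 mm).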